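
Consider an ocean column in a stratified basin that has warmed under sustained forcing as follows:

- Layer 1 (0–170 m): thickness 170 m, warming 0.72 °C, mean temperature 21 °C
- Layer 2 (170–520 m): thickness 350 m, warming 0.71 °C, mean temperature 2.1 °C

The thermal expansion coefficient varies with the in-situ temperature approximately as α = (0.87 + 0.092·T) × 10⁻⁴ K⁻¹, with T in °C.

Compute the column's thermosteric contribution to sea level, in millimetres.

Layer 1: α = (0.87 + 0.092×21)×10⁻⁴ = 2.802×10⁻⁴ K⁻¹
Layer 2: α = (0.87 + 0.092×2.1)×10⁻⁴ = 1.0632×10⁻⁴ K⁻¹
0–170 m: 0.72 × 170 × 2.802×10⁻⁴ = 0.03429648 m
Layer 2: 0.71 × 350 × 1.0632×10⁻⁴ = 0.02642052 m
Δh = 0.03429648 + 0.02642052 = 0.060717 m ≈ 60.7 mm

Δh = 60.7 mm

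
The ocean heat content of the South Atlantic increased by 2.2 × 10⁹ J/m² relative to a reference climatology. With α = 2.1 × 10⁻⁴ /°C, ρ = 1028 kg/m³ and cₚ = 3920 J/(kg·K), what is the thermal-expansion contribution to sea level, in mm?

Δh = αQ/(ρcₚ) = 2.1×10⁻⁴ × 2.2×10⁹ / (1028 × 3920) ≈ 0.11465 m

about 115 mm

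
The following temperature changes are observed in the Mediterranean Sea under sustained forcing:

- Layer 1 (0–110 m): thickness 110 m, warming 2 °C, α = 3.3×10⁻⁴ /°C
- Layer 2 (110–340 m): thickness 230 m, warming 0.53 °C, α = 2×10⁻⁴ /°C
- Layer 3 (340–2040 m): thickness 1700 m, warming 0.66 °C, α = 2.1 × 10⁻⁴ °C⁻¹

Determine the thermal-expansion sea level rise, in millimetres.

333 mm

0–110 m: 110 × 3.3×10⁻⁴ × 2 = 0.07260 m
Layer 2: 230 × 2×10⁻⁴ × 0.53 = 0.02438 m
Layer 3: 1700 × 0.66 × 2.1×10⁻⁴ = 0.23562 m
Δh = 0.07260 + 0.02438 + 0.23562 = 0.33260 m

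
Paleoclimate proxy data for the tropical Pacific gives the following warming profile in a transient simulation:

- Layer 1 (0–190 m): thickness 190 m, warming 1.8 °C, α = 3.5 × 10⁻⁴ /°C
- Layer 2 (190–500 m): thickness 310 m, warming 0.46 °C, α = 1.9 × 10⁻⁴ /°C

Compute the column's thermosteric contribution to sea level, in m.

0.147 m

0–190 m: 190 × 3.5×10⁻⁴ × 1.8 = 0.11970 m
190–500 m: 1.9×10⁻⁴ × 310 × 0.46 = 0.027094 m
Δh = 0.11970 + 0.027094 = 0.146794 m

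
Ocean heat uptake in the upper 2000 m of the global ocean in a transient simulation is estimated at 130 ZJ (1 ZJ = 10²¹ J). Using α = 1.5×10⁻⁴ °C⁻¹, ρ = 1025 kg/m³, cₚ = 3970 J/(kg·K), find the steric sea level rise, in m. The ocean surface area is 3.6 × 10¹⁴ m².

0.013 m of thermosteric rise

Per unit area: Q = 130×10²¹ / (3.6×10¹⁴) ≈ 3.611×10⁸ J/m²
Δh = αQ/(ρcₚ) = 1.5×10⁻⁴ × 3.611×10⁸ / (1025 × 3970) ≈ 0.013311 m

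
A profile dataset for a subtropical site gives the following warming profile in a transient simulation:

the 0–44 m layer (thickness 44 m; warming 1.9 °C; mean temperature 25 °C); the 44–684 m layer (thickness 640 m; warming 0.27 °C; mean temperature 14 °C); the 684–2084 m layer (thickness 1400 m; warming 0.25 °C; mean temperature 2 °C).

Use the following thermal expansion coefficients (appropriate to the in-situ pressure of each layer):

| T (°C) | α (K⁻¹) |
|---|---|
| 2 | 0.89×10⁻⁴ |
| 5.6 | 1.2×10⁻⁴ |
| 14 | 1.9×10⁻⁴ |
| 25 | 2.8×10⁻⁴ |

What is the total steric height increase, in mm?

87 mm of thermosteric rise

Layer 1 at 25 °C → α = 2.8×10⁻⁴ K⁻¹
Layer 2 at 14 °C → α = 1.9×10⁻⁴ K⁻¹
Layer 3 at 2 °C → α = 0.89×10⁻⁴ K⁻¹
Layer 1: 1.9 × 44 × 2.8×10⁻⁴ = 0.023408 m
44–684 m: 1.9×10⁻⁴ × 0.27 × 640 = 0.032832 m
1400 × 0.89×10⁻⁴ × 0.25 = 0.03115 m
Δh = 0.023408 + 0.032832 + 0.03115 = 0.08739 m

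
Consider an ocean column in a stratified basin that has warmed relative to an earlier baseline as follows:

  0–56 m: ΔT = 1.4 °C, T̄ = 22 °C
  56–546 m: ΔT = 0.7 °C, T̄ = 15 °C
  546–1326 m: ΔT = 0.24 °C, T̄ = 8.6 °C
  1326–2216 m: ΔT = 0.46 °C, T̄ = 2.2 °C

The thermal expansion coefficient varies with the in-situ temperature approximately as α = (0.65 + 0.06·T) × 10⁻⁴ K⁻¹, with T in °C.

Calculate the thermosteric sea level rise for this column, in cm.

12 cm of thermosteric rise

Layer 1: α = (0.65 + 0.06×22)×10⁻⁴ = 1.97×10⁻⁴ K⁻¹
Layer 2: α = (0.65 + 0.06×15)×10⁻⁴ = 1.55×10⁻⁴ K⁻¹
Layer 3: α = (0.65 + 0.06×8.6)×10⁻⁴ = 1.166×10⁻⁴ K⁻¹
Layer 4: α = (0.65 + 0.06×2.2)×10⁻⁴ = 0.782×10⁻⁴ K⁻¹
Layer 1: 56 × 1.4 × 1.97×10⁻⁴ = 0.0154448 m
56–546 m: 490 × 0.7 × 1.55×10⁻⁴ = 0.053165 m
Layer 3: 0.24 × 1.166×10⁻⁴ × 780 = 0.02182752 m
890 × 0.782×10⁻⁴ × 0.46 = 0.03201508 m
Δh = 0.0154448 + 0.053165 + 0.02182752 + 0.03201508 = 0.1224524 m ≈ 12 cm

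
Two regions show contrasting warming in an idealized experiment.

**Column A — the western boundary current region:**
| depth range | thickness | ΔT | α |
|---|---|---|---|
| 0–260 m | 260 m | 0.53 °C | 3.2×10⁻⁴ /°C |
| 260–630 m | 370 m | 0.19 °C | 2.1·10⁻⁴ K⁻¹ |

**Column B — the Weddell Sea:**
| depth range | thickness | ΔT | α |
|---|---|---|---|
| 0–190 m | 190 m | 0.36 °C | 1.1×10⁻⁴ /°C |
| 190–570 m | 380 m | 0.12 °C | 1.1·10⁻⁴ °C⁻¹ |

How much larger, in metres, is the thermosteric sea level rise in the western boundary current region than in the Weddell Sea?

0.0463 m larger

A 0–260 m: 0.53 × 260 × 3.2×10⁻⁴ = 0.044096 m
A Layer 2: 2.1×10⁻⁴ × 0.19 × 370 = 0.014763 m
A total: 0.058859 m
B 190 × 0.36 × 1.1×10⁻⁴ = 0.007524 m
B 0.12 × 1.1×10⁻⁴ × 380 = 0.005016 m
B total: 0.01254 m
Difference: 0.058859 − 0.01254 = 0.046319 m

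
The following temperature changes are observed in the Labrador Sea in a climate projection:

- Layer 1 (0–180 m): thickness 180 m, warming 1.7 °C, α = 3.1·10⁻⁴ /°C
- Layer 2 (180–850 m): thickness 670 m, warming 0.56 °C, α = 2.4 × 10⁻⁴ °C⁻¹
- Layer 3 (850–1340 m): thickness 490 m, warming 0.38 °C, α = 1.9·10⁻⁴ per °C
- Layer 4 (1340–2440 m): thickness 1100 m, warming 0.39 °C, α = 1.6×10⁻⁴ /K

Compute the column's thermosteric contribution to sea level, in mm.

0–180 m: 1.7 × 3.1×10⁻⁴ × 180 = 0.09486 m
Layer 2: 670 × 0.56 × 2.4×10⁻⁴ = 0.090048 m
Layer 3: 490 × 1.9×10⁻⁴ × 0.38 = 0.035378 m
1100 × 1.6×10⁻⁴ × 0.39 = 0.06864 m
Δh = 0.09486 + 0.090048 + 0.035378 + 0.06864 = 0.288926 m ≈ 289 mm

about 289 mm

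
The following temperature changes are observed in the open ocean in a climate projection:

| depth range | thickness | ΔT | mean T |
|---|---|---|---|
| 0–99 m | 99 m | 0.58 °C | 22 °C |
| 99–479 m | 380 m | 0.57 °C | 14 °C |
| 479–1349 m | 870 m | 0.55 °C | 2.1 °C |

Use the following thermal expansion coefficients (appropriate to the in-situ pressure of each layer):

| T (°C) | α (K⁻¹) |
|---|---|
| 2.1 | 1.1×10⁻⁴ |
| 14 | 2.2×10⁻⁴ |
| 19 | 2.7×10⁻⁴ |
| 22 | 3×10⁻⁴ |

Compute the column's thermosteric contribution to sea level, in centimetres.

11.8 cm of thermosteric rise

Layer 1 at 22 °C → α = 3×10⁻⁴ K⁻¹
Layer 2 at 14 °C → α = 2.2×10⁻⁴ K⁻¹
Layer 3 at 2.1 °C → α = 1.1×10⁻⁴ K⁻¹
Layer 1: 3×10⁻⁴ × 99 × 0.58 = 0.017226 m
0.57 × 2.2×10⁻⁴ × 380 = 0.047652 m
479–1349 m: 1.1×10⁻⁴ × 0.55 × 870 = 0.052635 m
Δh = 0.017226 + 0.047652 + 0.052635 = 0.117513 m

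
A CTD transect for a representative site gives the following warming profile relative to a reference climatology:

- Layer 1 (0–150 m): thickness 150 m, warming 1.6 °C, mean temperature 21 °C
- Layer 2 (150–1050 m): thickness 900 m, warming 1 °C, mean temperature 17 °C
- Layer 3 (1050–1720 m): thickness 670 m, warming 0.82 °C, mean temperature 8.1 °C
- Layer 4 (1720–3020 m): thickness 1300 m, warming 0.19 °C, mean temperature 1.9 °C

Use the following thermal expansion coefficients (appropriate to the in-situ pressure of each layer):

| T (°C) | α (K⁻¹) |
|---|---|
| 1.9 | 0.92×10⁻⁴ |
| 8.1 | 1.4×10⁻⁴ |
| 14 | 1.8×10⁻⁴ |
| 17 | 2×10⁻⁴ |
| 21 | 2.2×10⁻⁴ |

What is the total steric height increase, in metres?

0.332 m

Layer 1 at 21 °C → α = 2.2×10⁻⁴ K⁻¹
Layer 2 at 17 °C → α = 2×10⁻⁴ K⁻¹
Layer 3 at 8.1 °C → α = 1.4×10⁻⁴ K⁻¹
Layer 4 at 1.9 °C → α = 0.92×10⁻⁴ K⁻¹
Layer 1: 150 × 2.2×10⁻⁴ × 1.6 = 0.05280 m
900 × 1 × 2×10⁻⁴ = 0.18000 m
1.4×10⁻⁴ × 670 × 0.82 = 0.076916 m
Layer 4: 1300 × 0.92×10⁻⁴ × 0.19 = 0.022724 m
Δh = 0.05280 + 0.18000 + 0.076916 + 0.022724 = 0.33244 m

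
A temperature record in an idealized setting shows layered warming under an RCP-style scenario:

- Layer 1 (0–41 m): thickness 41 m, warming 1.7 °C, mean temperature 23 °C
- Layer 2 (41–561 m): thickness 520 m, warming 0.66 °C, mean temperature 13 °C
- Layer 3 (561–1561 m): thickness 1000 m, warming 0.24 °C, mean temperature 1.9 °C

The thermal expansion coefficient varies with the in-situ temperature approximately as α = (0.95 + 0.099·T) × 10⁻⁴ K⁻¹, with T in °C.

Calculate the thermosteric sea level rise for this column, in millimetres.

Layer 1: α = (0.95 + 0.099×23)×10⁻⁴ = 3.227×10⁻⁴ K⁻¹
Layer 2: α = (0.95 + 0.099×13)×10⁻⁴ = 2.237×10⁻⁴ K⁻¹
Layer 3: α = (0.95 + 0.099×1.9)×10⁻⁴ = 1.1381×10⁻⁴ K⁻¹
0–41 m: 3.227×10⁻⁴ × 1.7 × 41 = 0.02249219 m
41–561 m: 2.237×10⁻⁴ × 520 × 0.66 = 0.07677384 m
Layer 3: 1000 × 1.1381×10⁻⁴ × 0.24 = 0.0273144 m
Δh = 0.02249219 + 0.07677384 + 0.0273144 = 0.12658043 m

127 mm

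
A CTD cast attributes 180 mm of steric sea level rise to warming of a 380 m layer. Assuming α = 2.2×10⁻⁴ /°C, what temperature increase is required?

about 2.15 °C

ΔT = Δh/(αH) = 0.18 / (2.2×10⁻⁴ × 380) ≈ 2.153 °C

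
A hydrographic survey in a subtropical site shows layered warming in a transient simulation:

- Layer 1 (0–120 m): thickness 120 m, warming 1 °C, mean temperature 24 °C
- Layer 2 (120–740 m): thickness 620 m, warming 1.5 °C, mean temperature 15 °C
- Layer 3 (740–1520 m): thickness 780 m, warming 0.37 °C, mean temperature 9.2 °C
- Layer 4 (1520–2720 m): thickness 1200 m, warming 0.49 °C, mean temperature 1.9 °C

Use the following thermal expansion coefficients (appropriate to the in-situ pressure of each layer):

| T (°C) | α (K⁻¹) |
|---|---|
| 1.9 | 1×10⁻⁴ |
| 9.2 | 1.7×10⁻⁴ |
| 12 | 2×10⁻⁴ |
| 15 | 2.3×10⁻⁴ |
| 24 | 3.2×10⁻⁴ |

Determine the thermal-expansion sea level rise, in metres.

Δh ≈ 0.360 m

Layer 1 at 24 °C → α = 3.2×10⁻⁴ K⁻¹
Layer 2 at 15 °C → α = 2.3×10⁻⁴ K⁻¹
Layer 3 at 9.2 °C → α = 1.7×10⁻⁴ K⁻¹
Layer 4 at 1.9 °C → α = 1×10⁻⁴ K⁻¹
1 × 3.2×10⁻⁴ × 120 = 0.03840 m
620 × 1.5 × 2.3×10⁻⁴ = 0.21390 m
780 × 0.37 × 1.7×10⁻⁴ = 0.049062 m
Layer 4: 1×10⁻⁴ × 0.49 × 1200 = 0.05880 m
Δh = 0.03840 + 0.21390 + 0.049062 + 0.05880 = 0.360162 m ≈ 0.360 m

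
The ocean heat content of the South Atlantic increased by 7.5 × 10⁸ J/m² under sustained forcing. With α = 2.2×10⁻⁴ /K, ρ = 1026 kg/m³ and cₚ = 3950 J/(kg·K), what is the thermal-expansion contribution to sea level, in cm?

4.07 cm of thermosteric rise

Δh = αQ/(ρcₚ) = 2.2×10⁻⁴ × 7.5×10⁸ / (1026 × 3950) ≈ 0.040714 m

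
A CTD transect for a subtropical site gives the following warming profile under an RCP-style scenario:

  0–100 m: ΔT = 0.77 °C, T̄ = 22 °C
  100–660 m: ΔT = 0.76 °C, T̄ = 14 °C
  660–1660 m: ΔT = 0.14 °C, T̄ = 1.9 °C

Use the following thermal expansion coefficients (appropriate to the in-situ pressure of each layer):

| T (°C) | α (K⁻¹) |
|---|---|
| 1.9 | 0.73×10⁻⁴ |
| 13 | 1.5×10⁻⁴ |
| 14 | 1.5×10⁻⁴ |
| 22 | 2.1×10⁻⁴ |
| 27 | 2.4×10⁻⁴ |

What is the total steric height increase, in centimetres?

about 9.0 cm

Layer 1 at 22 °C → α = 2.1×10⁻⁴ K⁻¹
Layer 2 at 14 °C → α = 1.5×10⁻⁴ K⁻¹
Layer 3 at 1.9 °C → α = 0.73×10⁻⁴ K⁻¹
Layer 1: 2.1×10⁻⁴ × 100 × 0.77 = 0.01617 m
560 × 0.76 × 1.5×10⁻⁴ = 0.06384 m
660–1660 m: 0.73×10⁻⁴ × 0.14 × 1000 = 0.01022 m
Δh = 0.01617 + 0.06384 + 0.01022 = 0.09023 m ≈ 9.0 cm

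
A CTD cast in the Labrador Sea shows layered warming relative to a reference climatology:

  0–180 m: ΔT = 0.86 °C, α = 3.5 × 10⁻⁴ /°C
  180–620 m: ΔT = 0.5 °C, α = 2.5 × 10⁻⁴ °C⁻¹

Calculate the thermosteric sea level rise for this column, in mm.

Δh ≈ 110 mm

0.86 × 180 × 3.5×10⁻⁴ = 0.05418 m
Layer 2: 2.5×10⁻⁴ × 440 × 0.5 = 0.05500 m
Δh = 0.05418 + 0.05500 = 0.10918 m ≈ 110 mm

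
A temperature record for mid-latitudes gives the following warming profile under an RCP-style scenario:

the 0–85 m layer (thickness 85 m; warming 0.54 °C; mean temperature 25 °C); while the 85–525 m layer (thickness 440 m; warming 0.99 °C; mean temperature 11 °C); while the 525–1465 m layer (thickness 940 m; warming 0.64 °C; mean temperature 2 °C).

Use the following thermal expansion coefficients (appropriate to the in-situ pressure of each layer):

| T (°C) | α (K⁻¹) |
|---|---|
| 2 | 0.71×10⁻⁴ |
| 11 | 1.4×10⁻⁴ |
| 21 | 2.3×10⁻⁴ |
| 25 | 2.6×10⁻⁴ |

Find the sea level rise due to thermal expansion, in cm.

Layer 1 at 25 °C → α = 2.6×10⁻⁴ K⁻¹
Layer 2 at 11 °C → α = 1.4×10⁻⁴ K⁻¹
Layer 3 at 2 °C → α = 0.71×10⁻⁴ K⁻¹
Layer 1: 2.6×10⁻⁴ × 0.54 × 85 = 0.011934 m
85–525 m: 0.99 × 1.4×10⁻⁴ × 440 = 0.060984 m
940 × 0.71×10⁻⁴ × 0.64 = 0.0427136 m
Δh = 0.011934 + 0.060984 + 0.0427136 = 0.1156316 m ≈ 11.6 cm

about 11.6 cm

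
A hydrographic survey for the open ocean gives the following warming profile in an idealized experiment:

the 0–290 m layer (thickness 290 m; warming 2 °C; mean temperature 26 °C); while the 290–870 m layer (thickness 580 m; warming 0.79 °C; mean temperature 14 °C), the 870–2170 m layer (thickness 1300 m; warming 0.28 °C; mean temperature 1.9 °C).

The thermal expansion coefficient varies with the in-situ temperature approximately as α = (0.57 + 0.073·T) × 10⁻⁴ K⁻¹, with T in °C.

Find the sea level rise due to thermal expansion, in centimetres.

Δh = 24.2 cm

Layer 1: α = (0.57 + 0.073×26)×10⁻⁴ = 2.468×10⁻⁴ K⁻¹
Layer 2: α = (0.57 + 0.073×14)×10⁻⁴ = 1.592×10⁻⁴ K⁻¹
Layer 3: α = (0.57 + 0.073×1.9)×10⁻⁴ = 0.7087×10⁻⁴ K⁻¹
Layer 1: 2 × 2.468×10⁻⁴ × 290 = 0.143144 m
290–870 m: 580 × 0.79 × 1.592×10⁻⁴ = 0.07294544 m
870–2170 m: 0.7087×10⁻⁴ × 1300 × 0.28 = 0.02579668 m
Δh = 0.143144 + 0.07294544 + 0.02579668 = 0.24188612 m ≈ 24.2 cm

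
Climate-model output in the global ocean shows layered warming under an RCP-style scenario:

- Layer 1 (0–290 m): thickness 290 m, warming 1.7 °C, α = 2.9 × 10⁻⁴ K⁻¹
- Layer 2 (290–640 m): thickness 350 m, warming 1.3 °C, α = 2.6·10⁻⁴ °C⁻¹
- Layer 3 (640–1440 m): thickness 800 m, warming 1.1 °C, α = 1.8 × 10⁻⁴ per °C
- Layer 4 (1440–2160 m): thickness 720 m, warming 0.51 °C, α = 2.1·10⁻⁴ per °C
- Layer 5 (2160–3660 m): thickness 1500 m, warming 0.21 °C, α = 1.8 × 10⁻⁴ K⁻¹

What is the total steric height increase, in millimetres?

550 mm of thermosteric rise

Layer 1: 290 × 1.7 × 2.9×10⁻⁴ = 0.14297 m
290–640 m: 2.6×10⁻⁴ × 350 × 1.3 = 0.11830 m
640–1440 m: 800 × 1.8×10⁻⁴ × 1.1 = 0.15840 m
1440–2160 m: 2.1×10⁻⁴ × 720 × 0.51 = 0.077112 m
Layer 5: 0.21 × 1500 × 1.8×10⁻⁴ = 0.05670 m
Δh = 0.14297 + 0.11830 + 0.15840 + 0.077112 + 0.05670 = 0.553482 m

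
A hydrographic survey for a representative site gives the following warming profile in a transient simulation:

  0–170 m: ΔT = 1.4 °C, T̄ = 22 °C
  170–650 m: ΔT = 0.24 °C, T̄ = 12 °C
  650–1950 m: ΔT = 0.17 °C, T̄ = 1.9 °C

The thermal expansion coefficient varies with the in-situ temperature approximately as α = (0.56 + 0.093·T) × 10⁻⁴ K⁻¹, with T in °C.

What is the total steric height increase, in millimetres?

Layer 1: α = (0.56 + 0.093×22)×10⁻⁴ = 2.606×10⁻⁴ K⁻¹
Layer 2: α = (0.56 + 0.093×12)×10⁻⁴ = 1.676×10⁻⁴ K⁻¹
Layer 3: α = (0.56 + 0.093×1.9)×10⁻⁴ = 0.7367×10⁻⁴ K⁻¹
0–170 m: 1.4 × 170 × 2.606×10⁻⁴ = 0.0620228 m
1.676×10⁻⁴ × 480 × 0.24 = 0.01930752 m
650–1950 m: 0.7367×10⁻⁴ × 0.17 × 1300 = 0.01628107 m
Δh = 0.0620228 + 0.01930752 + 0.01628107 = 0.09761139 m

97.6 mm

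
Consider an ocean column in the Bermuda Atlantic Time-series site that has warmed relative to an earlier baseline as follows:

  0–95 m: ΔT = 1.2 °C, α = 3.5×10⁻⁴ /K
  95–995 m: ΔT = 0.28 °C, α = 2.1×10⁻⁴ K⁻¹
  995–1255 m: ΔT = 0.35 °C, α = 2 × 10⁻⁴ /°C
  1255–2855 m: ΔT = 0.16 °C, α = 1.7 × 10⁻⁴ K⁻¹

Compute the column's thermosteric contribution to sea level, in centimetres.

1.2 × 3.5×10⁻⁴ × 95 = 0.03990 m
Layer 2: 2.1×10⁻⁴ × 0.28 × 900 = 0.05292 m
Layer 3: 260 × 0.35 × 2×10⁻⁴ = 0.01820 m
1255–2855 m: 1.7×10⁻⁴ × 0.16 × 1600 = 0.04352 m
Δh = 0.03990 + 0.05292 + 0.01820 + 0.04352 = 0.15454 m

15 cm of thermosteric rise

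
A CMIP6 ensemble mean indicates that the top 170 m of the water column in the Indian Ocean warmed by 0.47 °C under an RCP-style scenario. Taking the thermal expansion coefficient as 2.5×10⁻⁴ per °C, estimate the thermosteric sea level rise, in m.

Δh = αΔT·H = 2.5×10⁻⁴ × 0.47 × 170 = 0.019975 m

about 0.0200 m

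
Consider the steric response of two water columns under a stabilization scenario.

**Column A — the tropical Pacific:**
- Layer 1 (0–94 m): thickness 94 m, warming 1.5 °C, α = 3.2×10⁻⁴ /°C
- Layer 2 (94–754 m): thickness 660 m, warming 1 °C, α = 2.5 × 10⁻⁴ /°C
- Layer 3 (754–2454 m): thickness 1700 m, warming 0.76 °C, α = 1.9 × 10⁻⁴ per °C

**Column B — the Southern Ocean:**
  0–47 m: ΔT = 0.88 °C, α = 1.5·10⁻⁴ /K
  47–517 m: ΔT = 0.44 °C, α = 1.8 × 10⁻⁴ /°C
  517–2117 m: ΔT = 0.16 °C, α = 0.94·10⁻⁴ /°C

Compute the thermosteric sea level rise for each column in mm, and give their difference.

A Layer 1: 3.2×10⁻⁴ × 1.5 × 94 = 0.04512 m
A Layer 2: 1 × 2.5×10⁻⁴ × 660 = 0.16500 m
A 754–2454 m: 1700 × 0.76 × 1.9×10⁻⁴ = 0.24548 m
A total: 0.45560 m
B Layer 1: 0.88 × 1.5×10⁻⁴ × 47 = 0.006204 m
B 47–517 m: 1.8×10⁻⁴ × 470 × 0.44 = 0.037224 m
B 1600 × 0.94×10⁻⁴ × 0.16 = 0.024064 m
B total: 0.067492 m
Difference: 0.45560 − 0.067492 = 0.388108 m

Δh_A ≈ 456 mm, Δh_B ≈ 67.5 mm; difference ≈ 388 mm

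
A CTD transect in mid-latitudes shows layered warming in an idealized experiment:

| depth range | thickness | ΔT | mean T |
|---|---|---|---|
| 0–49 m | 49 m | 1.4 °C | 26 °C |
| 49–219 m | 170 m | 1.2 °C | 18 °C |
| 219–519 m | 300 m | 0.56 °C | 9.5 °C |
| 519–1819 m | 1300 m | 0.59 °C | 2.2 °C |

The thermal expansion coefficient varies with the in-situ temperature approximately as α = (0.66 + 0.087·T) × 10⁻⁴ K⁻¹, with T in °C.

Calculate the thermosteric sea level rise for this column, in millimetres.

Layer 1: α = (0.66 + 0.087×26)×10⁻⁴ = 2.922×10⁻⁴ K⁻¹
Layer 2: α = (0.66 + 0.087×18)×10⁻⁴ = 2.226×10⁻⁴ K⁻¹
Layer 3: α = (0.66 + 0.087×9.5)×10⁻⁴ = 1.4865×10⁻⁴ K⁻¹
Layer 4: α = (0.66 + 0.087×2.2)×10⁻⁴ = 0.8514×10⁻⁴ K⁻¹
0–49 m: 2.922×10⁻⁴ × 1.4 × 49 = 0.02004492 m
49–219 m: 1.2 × 2.226×10⁻⁴ × 170 = 0.0454104 m
219–519 m: 0.56 × 300 × 1.4865×10⁻⁴ = 0.0249732 m
0.59 × 1300 × 0.8514×10⁻⁴ = 0.06530238 m
Δh = 0.02004492 + 0.0454104 + 0.0249732 + 0.06530238 = 0.1557309 m

160 mm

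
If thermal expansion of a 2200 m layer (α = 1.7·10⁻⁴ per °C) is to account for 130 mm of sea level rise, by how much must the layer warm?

ΔT = Δh/(αH) = 0.13 / (1.7×10⁻⁴ × 2200) ≈ 0.3476 °C

ΔT ≈ 0.35 °C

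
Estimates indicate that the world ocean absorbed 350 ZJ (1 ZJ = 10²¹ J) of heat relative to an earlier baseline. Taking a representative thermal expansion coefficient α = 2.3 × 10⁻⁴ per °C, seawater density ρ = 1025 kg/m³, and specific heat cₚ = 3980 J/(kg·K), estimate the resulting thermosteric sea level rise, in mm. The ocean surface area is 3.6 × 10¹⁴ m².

Per unit area: Q = 350×10²¹ / (3.6×10¹⁴) ≈ 9.722×10⁸ J/m²
Δh = αQ/(ρcₚ) = 2.3×10⁻⁴ × 9.722×10⁸ / (1025 × 3980) ≈ 0.054812 m

54.8 mm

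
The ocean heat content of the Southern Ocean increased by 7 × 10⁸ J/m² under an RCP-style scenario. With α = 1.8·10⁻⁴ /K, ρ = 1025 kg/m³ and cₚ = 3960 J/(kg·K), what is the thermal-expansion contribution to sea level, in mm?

31 mm of thermosteric rise

Δh = αQ/(ρcₚ) = 1.8×10⁻⁴ × 7×10⁸ / (1025 × 3960) ≈ 0.031042 m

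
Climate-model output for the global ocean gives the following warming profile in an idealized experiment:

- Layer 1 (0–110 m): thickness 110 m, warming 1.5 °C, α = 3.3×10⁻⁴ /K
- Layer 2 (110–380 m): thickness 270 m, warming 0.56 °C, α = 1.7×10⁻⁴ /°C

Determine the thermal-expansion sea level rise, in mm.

Δh ≈ 80.2 mm

Layer 1: 110 × 3.3×10⁻⁴ × 1.5 = 0.05445 m
Layer 2: 0.56 × 1.7×10⁻⁴ × 270 = 0.025704 m
Δh = 0.05445 + 0.025704 = 0.080154 m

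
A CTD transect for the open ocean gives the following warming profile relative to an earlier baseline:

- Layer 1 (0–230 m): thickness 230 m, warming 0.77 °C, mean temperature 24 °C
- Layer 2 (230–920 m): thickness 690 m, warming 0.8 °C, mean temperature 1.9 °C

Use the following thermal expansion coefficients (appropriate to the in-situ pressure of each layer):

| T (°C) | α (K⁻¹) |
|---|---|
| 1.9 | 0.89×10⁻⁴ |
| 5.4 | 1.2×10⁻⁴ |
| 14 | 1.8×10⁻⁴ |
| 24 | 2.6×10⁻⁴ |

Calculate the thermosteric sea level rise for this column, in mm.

about 95 mm

Layer 1 at 24 °C → α = 2.6×10⁻⁴ K⁻¹
Layer 2 at 1.9 °C → α = 0.89×10⁻⁴ K⁻¹
0–230 m: 0.77 × 230 × 2.6×10⁻⁴ = 0.046046 m
0.8 × 0.89×10⁻⁴ × 690 = 0.049128 m
Δh = 0.046046 + 0.049128 = 0.095174 m ≈ 95 mm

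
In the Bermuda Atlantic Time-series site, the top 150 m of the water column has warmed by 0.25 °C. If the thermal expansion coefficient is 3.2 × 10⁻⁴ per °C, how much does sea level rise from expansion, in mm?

Δh = αΔT·H = 3.2×10⁻⁴ × 0.25 × 150 = 0.01200 m

Δh ≈ 12 mm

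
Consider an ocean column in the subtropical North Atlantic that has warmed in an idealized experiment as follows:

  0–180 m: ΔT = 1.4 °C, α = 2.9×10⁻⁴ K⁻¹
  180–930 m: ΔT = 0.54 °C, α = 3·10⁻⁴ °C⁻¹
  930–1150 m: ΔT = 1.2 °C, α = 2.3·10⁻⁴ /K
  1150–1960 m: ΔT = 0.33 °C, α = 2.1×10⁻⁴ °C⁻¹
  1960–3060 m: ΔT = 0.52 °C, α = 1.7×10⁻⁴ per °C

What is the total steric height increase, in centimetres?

0–180 m: 1.4 × 180 × 2.9×10⁻⁴ = 0.07308 m
750 × 0.54 × 3×10⁻⁴ = 0.12150 m
Layer 3: 1.2 × 2.3×10⁻⁴ × 220 = 0.06072 m
1150–1960 m: 2.1×10⁻⁴ × 0.33 × 810 = 0.056133 m
Layer 5: 1100 × 0.52 × 1.7×10⁻⁴ = 0.09724 m
Δh = 0.07308 + 0.12150 + 0.06072 + 0.056133 + 0.09724 = 0.408673 m

40.9 cm of thermosteric rise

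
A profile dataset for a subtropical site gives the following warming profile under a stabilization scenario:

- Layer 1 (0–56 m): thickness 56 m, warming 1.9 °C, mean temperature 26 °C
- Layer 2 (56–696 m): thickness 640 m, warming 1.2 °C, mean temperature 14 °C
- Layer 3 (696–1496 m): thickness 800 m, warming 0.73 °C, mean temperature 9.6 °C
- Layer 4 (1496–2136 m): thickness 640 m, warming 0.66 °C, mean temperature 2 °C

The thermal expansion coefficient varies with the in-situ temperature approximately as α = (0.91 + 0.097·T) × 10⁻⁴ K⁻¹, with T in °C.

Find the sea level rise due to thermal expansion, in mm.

365 mm of thermosteric rise

Layer 1: α = (0.91 + 0.097×26)×10⁻⁴ = 3.432×10⁻⁴ K⁻¹
Layer 2: α = (0.91 + 0.097×14)×10⁻⁴ = 2.268×10⁻⁴ K⁻¹
Layer 3: α = (0.91 + 0.097×9.6)×10⁻⁴ = 1.8412×10⁻⁴ K⁻¹
Layer 4: α = (0.91 + 0.097×2)×10⁻⁴ = 1.104×10⁻⁴ K⁻¹
3.432×10⁻⁴ × 56 × 1.9 = 0.03651648 m
Layer 2: 2.268×10⁻⁴ × 1.2 × 640 = 0.1741824 m
800 × 1.8412×10⁻⁴ × 0.73 = 0.10752608 m
Layer 4: 0.66 × 1.104×10⁻⁴ × 640 = 0.04663296 m
Δh = 0.03651648 + 0.1741824 + 0.10752608 + 0.04663296 = 0.36485792 m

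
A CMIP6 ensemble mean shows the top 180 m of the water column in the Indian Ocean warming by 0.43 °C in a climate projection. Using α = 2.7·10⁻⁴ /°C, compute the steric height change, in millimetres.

about 21 mm

Δh = αΔT·H = 2.7×10⁻⁴ × 0.43 × 180 = 0.020898 m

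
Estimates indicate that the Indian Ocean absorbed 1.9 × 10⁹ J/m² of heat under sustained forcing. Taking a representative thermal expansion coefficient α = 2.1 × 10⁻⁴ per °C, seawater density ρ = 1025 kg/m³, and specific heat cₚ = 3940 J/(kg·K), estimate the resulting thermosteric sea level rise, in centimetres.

9.88 cm of thermosteric rise

Δh = αQ/(ρcₚ) = 2.1×10⁻⁴ × 1.9×10⁹ / (1025 × 3940) ≈ 0.098799 m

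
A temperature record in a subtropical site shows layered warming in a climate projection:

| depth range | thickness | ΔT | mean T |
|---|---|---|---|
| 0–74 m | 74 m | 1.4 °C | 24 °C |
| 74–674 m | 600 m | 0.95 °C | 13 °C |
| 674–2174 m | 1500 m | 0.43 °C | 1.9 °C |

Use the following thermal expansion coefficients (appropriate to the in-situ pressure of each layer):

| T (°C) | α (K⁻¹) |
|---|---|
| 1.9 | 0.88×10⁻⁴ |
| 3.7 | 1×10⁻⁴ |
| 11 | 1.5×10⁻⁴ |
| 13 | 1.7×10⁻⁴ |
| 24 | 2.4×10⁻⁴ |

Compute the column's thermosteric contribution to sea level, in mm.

Δh ≈ 179 mm

Layer 1 at 24 °C → α = 2.4×10⁻⁴ K⁻¹
Layer 2 at 13 °C → α = 1.7×10⁻⁴ K⁻¹
Layer 3 at 1.9 °C → α = 0.88×10⁻⁴ K⁻¹
Layer 1: 74 × 1.4 × 2.4×10⁻⁴ = 0.024864 m
600 × 1.7×10⁻⁴ × 0.95 = 0.09690 m
674–2174 m: 0.88×10⁻⁴ × 1500 × 0.43 = 0.05676 m
Δh = 0.024864 + 0.09690 + 0.05676 = 0.178524 m ≈ 179 mm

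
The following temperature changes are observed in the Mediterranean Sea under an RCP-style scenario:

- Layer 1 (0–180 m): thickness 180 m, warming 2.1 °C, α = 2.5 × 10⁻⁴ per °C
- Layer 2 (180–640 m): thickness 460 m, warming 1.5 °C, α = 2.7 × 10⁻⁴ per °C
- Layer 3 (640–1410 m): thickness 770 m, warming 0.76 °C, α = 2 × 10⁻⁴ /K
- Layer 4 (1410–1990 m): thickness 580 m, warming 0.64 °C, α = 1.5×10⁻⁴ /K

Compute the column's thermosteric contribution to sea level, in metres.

about 0.454 m

180 × 2.5×10⁻⁴ × 2.1 = 0.09450 m
Layer 2: 1.5 × 2.7×10⁻⁴ × 460 = 0.18630 m
640–1410 m: 2×10⁻⁴ × 770 × 0.76 = 0.11704 m
0.64 × 1.5×10⁻⁴ × 580 = 0.05568 m
Δh = 0.09450 + 0.18630 + 0.11704 + 0.05568 = 0.45352 m ≈ 0.454 m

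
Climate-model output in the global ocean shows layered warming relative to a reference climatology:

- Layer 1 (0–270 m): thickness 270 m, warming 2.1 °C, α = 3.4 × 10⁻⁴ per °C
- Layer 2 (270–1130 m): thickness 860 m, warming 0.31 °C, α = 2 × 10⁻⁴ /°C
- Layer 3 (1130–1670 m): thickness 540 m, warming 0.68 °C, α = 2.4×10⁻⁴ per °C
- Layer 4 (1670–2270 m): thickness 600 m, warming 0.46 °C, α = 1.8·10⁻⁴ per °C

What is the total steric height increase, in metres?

0–270 m: 270 × 3.4×10⁻⁴ × 2.1 = 0.19278 m
270–1130 m: 0.31 × 860 × 2×10⁻⁴ = 0.05332 m
1130–1670 m: 0.68 × 540 × 2.4×10⁻⁴ = 0.088128 m
0.46 × 1.8×10⁻⁴ × 600 = 0.04968 m
Δh = 0.19278 + 0.05332 + 0.088128 + 0.04968 = 0.383908 m

about 0.384 m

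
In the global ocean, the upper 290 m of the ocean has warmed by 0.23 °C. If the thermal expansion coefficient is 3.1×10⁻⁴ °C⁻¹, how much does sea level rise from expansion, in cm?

Δh ≈ 2.07 cm

Δh = αΔT·H = 3.1×10⁻⁴ × 0.23 × 290 = 0.020677 m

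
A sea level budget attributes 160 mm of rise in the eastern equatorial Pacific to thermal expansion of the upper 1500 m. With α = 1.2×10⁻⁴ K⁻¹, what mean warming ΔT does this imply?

ΔT = Δh/(αH) = 0.16 / (1.2×10⁻⁴ × 1500) ≈ 0.8889 °C

ΔT ≈ 0.889 °C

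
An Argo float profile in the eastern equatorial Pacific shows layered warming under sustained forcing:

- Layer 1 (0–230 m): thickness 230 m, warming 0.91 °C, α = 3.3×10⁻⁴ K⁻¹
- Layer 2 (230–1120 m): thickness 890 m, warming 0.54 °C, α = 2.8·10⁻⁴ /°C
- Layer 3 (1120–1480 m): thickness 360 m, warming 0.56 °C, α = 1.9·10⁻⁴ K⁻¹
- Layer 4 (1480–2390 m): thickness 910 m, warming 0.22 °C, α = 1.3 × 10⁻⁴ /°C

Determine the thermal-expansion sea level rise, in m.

Layer 1: 230 × 0.91 × 3.3×10⁻⁴ = 0.069069 m
230–1120 m: 2.8×10⁻⁴ × 890 × 0.54 = 0.134568 m
360 × 0.56 × 1.9×10⁻⁴ = 0.038304 m
1480–2390 m: 0.22 × 1.3×10⁻⁴ × 910 = 0.026026 m
Δh = 0.069069 + 0.134568 + 0.038304 + 0.026026 = 0.267967 m ≈ 0.268 m

about 0.268 m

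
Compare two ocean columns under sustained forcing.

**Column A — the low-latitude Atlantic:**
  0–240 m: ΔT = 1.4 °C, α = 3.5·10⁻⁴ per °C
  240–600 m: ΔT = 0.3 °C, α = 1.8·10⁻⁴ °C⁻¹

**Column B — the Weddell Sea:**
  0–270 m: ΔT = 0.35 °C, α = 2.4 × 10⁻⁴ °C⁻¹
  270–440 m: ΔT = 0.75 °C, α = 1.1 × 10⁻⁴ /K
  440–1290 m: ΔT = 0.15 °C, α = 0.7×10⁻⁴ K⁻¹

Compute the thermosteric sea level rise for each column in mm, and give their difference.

Δh_A ≈ 140 mm, Δh_B ≈ 46 mm; difference ≈ 91 mm

A 0–240 m: 1.4 × 3.5×10⁻⁴ × 240 = 0.11760 m
A 240–600 m: 1.8×10⁻⁴ × 0.3 × 360 = 0.01944 m
A total: 0.13704 m
B 0–270 m: 270 × 0.35 × 2.4×10⁻⁴ = 0.02268 m
B 0.75 × 1.1×10⁻⁴ × 170 = 0.014025 m
B 0.7×10⁻⁴ × 0.15 × 850 = 0.008925 m
B total: 0.04563 m
Difference: 0.13704 − 0.04563 = 0.09141 m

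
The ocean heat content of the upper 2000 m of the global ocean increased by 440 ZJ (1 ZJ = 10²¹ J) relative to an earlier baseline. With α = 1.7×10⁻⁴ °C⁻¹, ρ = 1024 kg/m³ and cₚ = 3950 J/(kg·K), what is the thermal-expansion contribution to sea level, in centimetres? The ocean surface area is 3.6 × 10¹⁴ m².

Per unit area: Q = 440×10²¹ / (3.6×10¹⁴) ≈ 1.222×10⁹ J/m²
Δh = αQ/(ρcₚ) = 1.7×10⁻⁴ × 1.222×10⁹ / (1024 × 3950) ≈ 0.05136 m

5.14 cm of thermosteric rise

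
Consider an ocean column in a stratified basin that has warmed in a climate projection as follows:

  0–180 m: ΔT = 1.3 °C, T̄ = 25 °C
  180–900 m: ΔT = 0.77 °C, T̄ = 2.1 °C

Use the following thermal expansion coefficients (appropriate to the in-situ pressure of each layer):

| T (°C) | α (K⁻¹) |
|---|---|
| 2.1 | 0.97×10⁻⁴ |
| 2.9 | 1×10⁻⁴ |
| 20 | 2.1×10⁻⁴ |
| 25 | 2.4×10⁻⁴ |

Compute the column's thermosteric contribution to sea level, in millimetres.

Layer 1 at 25 °C → α = 2.4×10⁻⁴ K⁻¹
Layer 2 at 2.1 °C → α = 0.97×10⁻⁴ K⁻¹
Layer 1: 2.4×10⁻⁴ × 180 × 1.3 = 0.05616 m
180–900 m: 720 × 0.77 × 0.97×10⁻⁴ = 0.0537768 m
Δh = 0.05616 + 0.0537768 = 0.1099368 m

110 mm of thermosteric rise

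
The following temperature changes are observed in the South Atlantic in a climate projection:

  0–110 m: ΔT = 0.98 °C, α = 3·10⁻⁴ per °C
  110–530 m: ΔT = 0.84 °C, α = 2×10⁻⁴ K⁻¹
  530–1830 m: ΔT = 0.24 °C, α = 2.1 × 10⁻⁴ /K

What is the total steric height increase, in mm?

0–110 m: 3×10⁻⁴ × 110 × 0.98 = 0.03234 m
420 × 0.84 × 2×10⁻⁴ = 0.07056 m
0.24 × 1300 × 2.1×10⁻⁴ = 0.06552 m
Δh = 0.03234 + 0.07056 + 0.06552 = 0.16842 m ≈ 170 mm

170 mm of thermosteric rise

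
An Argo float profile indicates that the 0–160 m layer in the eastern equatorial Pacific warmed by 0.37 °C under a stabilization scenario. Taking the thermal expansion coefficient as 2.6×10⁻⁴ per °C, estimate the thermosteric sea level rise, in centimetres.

1.5 cm

Δh = αΔT·H = 2.6×10⁻⁴ × 0.37 × 160 = 0.015392 m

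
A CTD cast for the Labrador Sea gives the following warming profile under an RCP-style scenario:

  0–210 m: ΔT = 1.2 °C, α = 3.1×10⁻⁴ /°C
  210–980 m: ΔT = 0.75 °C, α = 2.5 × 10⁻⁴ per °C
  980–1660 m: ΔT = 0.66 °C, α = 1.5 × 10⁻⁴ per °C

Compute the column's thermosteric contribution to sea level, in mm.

about 290 mm

Layer 1: 210 × 3.1×10⁻⁴ × 1.2 = 0.07812 m
210–980 m: 2.5×10⁻⁴ × 770 × 0.75 = 0.144375 m
980–1660 m: 1.5×10⁻⁴ × 680 × 0.66 = 0.06732 m
Δh = 0.07812 + 0.144375 + 0.06732 = 0.289815 m ≈ 290 mm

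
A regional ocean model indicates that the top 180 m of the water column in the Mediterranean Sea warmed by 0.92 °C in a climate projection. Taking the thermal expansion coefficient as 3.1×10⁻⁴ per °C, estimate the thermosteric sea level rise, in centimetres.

about 5.13 cm

Δh = αΔT·H = 3.1×10⁻⁴ × 0.92 × 180 = 0.051336 m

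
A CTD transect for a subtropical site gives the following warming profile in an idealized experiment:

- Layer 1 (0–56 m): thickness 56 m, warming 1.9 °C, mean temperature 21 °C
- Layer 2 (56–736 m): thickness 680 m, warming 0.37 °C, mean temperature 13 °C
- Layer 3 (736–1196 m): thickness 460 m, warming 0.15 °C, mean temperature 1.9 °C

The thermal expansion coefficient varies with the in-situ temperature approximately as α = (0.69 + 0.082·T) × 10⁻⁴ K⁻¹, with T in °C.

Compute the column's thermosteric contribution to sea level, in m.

Layer 1: α = (0.69 + 0.082×21)×10⁻⁴ = 2.412×10⁻⁴ K⁻¹
Layer 2: α = (0.69 + 0.082×13)×10⁻⁴ = 1.756×10⁻⁴ K⁻¹
Layer 3: α = (0.69 + 0.082×1.9)×10⁻⁴ = 0.8458×10⁻⁴ K⁻¹
Layer 1: 2.412×10⁻⁴ × 1.9 × 56 = 0.02566368 m
Layer 2: 0.37 × 680 × 1.756×10⁻⁴ = 0.04418096 m
736–1196 m: 460 × 0.8458×10⁻⁴ × 0.15 = 0.00583602 m
Δh = 0.02566368 + 0.04418096 + 0.00583602 = 0.07568066 m ≈ 0.0757 m

0.0757 m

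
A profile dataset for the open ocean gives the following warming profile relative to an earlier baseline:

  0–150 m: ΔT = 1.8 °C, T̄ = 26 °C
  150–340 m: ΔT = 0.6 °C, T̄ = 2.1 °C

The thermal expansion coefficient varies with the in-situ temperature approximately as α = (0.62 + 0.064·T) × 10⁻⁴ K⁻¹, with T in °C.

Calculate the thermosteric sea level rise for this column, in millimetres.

Layer 1: α = (0.62 + 0.064×26)×10⁻⁴ = 2.284×10⁻⁴ K⁻¹
Layer 2: α = (0.62 + 0.064×2.1)×10⁻⁴ = 0.7544×10⁻⁴ K⁻¹
0–150 m: 1.8 × 150 × 2.284×10⁻⁴ = 0.061668 m
0.7544×10⁻⁴ × 190 × 0.6 = 0.00860016 m
Δh = 0.061668 + 0.00860016 = 0.07026816 m

70 mm of thermosteric rise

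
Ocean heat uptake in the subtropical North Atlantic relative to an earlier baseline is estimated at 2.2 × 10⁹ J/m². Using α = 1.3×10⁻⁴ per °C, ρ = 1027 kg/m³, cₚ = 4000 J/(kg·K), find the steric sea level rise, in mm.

Δh = αQ/(ρcₚ) = 1.3×10⁻⁴ × 2.2×10⁹ / (1027 × 4000) ≈ 0.06962 m

about 69.6 mm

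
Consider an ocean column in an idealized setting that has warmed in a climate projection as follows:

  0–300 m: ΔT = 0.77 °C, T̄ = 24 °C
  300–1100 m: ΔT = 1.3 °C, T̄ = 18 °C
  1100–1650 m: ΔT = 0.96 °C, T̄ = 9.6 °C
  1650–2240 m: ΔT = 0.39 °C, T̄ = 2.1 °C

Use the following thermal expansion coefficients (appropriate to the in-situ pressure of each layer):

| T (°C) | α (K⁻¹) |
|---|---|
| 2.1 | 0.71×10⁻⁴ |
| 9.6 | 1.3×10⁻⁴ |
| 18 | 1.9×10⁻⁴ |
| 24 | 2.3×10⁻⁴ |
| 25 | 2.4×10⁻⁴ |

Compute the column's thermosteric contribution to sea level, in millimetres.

about 336 mm

Layer 1 at 24 °C → α = 2.3×10⁻⁴ K⁻¹
Layer 2 at 18 °C → α = 1.9×10⁻⁴ K⁻¹
Layer 3 at 9.6 °C → α = 1.3×10⁻⁴ K⁻¹
Layer 4 at 2.1 °C → α = 0.71×10⁻⁴ K⁻¹
Layer 1: 2.3×10⁻⁴ × 300 × 0.77 = 0.05313 m
Layer 2: 1.3 × 800 × 1.9×10⁻⁴ = 0.19760 m
Layer 3: 0.96 × 550 × 1.3×10⁻⁴ = 0.06864 m
Layer 4: 0.39 × 590 × 0.71×10⁻⁴ = 0.0163371 m
Δh = 0.05313 + 0.19760 + 0.06864 + 0.0163371 = 0.3357071 m ≈ 336 mm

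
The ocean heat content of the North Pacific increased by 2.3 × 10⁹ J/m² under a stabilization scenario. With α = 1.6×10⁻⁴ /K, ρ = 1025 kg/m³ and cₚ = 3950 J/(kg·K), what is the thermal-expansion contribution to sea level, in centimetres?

Δh = αQ/(ρcₚ) = 1.6×10⁻⁴ × 2.3×10⁹ / (1025 × 3950) ≈ 0.090892 m

Δh ≈ 9.09 cm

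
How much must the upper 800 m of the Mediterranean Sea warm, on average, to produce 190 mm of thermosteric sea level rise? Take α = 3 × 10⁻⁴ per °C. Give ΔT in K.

0.79 K

ΔT = Δh/(αH) = 0.19 / (3×10⁻⁴ × 800) ≈ 0.7917 K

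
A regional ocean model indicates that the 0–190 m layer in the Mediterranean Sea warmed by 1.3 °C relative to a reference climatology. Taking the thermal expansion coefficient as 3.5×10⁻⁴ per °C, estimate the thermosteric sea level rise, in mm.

Δh = αΔT·H = 3.5×10⁻⁴ × 1.3 × 190 = 0.08645 m

Δh = 86 mm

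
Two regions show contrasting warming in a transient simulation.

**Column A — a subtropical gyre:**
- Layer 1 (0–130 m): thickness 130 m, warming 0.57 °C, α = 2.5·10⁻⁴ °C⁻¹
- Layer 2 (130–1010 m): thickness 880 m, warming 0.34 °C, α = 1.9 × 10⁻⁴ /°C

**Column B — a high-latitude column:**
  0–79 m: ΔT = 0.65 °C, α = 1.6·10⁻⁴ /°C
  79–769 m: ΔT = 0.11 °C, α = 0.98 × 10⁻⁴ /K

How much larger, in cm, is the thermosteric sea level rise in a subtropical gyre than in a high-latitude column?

A 0–130 m: 2.5×10⁻⁴ × 0.57 × 130 = 0.018525 m
A Layer 2: 1.9×10⁻⁴ × 0.34 × 880 = 0.056848 m
A total: 0.075373 m
B Layer 1: 0.65 × 1.6×10⁻⁴ × 79 = 0.008216 m
B 79–769 m: 690 × 0.98×10⁻⁴ × 0.11 = 0.0074382 m
B total: 0.0156542 m
Difference: 0.075373 − 0.0156542 = 0.0597188 m

5.97 cm larger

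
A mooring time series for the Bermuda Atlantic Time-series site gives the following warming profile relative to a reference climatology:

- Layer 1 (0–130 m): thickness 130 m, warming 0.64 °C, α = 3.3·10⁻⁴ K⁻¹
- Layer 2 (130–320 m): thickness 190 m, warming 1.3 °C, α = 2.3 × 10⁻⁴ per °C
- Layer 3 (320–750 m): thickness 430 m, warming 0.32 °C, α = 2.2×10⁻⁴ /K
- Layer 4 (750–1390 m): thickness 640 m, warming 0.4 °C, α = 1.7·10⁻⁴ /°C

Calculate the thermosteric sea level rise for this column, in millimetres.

Δh = 160 mm

130 × 0.64 × 3.3×10⁻⁴ = 0.027456 m
Layer 2: 190 × 2.3×10⁻⁴ × 1.3 = 0.05681 m
320–750 m: 0.32 × 430 × 2.2×10⁻⁴ = 0.030272 m
750–1390 m: 1.7×10⁻⁴ × 640 × 0.4 = 0.04352 m
Δh = 0.027456 + 0.05681 + 0.030272 + 0.04352 = 0.158058 m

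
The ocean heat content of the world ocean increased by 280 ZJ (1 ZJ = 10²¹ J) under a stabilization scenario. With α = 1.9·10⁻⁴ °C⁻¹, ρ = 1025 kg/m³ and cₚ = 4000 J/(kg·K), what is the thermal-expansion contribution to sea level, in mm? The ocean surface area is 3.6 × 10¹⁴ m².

Δh = 36 mm

Per unit area: Q = 280×10²¹ / (3.6×10¹⁴) ≈ 7.778×10⁸ J/m²
Δh = αQ/(ρcₚ) = 1.9×10⁻⁴ × 7.778×10⁸ / (1025 × 4000) ≈ 0.036044 m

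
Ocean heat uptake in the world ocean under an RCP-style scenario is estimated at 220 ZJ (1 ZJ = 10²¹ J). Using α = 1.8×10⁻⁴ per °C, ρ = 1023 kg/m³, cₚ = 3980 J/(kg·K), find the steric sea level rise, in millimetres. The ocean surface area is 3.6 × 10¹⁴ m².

Per unit area: Q = 220×10²¹ / (3.6×10¹⁴) ≈ 6.111×10⁸ J/m²
Δh = αQ/(ρcₚ) = 1.8×10⁻⁴ × 6.111×10⁸ / (1023 × 3980) ≈ 0.027016 m

Δh ≈ 27.0 mm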